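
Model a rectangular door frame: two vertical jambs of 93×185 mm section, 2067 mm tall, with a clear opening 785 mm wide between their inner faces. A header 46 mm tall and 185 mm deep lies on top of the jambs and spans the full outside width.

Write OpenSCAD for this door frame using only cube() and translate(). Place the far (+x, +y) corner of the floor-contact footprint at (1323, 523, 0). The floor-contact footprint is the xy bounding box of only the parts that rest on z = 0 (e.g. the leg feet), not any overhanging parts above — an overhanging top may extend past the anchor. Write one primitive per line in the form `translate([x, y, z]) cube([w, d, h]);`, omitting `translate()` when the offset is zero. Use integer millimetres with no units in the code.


translate([352, 338, 0]) cube([93, 185, 2067]);
translate([1230, 338, 0]) cube([93, 185, 2067]);
translate([352, 338, 2067]) cube([971, 185, 46]);


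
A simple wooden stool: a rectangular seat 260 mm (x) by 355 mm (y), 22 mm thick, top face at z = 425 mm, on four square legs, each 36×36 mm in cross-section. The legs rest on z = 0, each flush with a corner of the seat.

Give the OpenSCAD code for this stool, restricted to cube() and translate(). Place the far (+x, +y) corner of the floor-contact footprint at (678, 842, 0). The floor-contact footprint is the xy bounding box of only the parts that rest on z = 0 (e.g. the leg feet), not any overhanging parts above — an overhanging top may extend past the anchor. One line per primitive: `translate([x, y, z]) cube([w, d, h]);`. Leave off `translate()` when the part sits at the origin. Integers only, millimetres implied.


translate([418, 487, 403]) cube([260, 355, 22]);
translate([418, 487, 0]) cube([36, 36, 403]);
translate([642, 487, 0]) cube([36, 36, 403]);
translate([418, 806, 0]) cube([36, 36, 403]);
translate([642, 806, 0]) cube([36, 36, 403]);


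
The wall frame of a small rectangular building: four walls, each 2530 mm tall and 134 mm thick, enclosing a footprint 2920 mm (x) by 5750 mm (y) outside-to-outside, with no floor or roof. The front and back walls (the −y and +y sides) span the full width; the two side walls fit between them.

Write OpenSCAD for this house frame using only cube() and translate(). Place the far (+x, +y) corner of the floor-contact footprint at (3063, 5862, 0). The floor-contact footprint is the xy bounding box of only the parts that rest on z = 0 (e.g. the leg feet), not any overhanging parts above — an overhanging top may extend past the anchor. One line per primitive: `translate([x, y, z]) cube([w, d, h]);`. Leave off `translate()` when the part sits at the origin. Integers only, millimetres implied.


translate([143, 112, 0]) cube([2920, 134, 2530]);
translate([143, 5728, 0]) cube([2920, 134, 2530]);
translate([143, 246, 0]) cube([134, 5482, 2530]);
translate([2929, 246, 0]) cube([134, 5482, 2530]);


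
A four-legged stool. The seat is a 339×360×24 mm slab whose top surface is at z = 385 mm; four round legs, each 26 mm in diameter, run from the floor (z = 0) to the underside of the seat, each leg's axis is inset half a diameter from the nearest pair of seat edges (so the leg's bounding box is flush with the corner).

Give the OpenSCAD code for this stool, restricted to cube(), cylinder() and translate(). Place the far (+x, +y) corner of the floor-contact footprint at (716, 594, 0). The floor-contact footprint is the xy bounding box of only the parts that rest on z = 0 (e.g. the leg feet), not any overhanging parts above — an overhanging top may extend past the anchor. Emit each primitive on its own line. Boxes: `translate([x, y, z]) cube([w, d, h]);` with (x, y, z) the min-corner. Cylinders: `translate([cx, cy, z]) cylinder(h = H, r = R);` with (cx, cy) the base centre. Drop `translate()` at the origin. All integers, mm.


translate([377, 234, 361]) cube([339, 360, 24]);
translate([390, 247, 0]) cylinder(h = 361, r = 13);
translate([703, 247, 0]) cylinder(h = 361, r = 13);
translate([390, 581, 0]) cylinder(h = 361, r = 13);
translate([703, 581, 0]) cylinder(h = 361, r = 13);


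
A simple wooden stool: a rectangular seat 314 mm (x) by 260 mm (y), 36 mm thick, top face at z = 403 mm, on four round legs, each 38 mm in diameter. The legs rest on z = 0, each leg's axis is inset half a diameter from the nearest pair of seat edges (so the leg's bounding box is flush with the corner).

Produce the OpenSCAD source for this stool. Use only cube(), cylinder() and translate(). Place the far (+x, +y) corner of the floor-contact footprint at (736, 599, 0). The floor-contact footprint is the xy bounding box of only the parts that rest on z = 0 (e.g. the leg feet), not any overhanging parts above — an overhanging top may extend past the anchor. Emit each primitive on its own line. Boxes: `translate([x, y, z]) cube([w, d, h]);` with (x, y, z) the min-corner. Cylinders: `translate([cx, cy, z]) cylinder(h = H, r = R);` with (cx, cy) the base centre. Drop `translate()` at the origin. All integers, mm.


translate([422, 339, 367]) cube([314, 260, 36]);
translate([441, 358, 0]) cylinder(h = 367, r = 19);
translate([717, 358, 0]) cylinder(h = 367, r = 19);
translate([441, 580, 0]) cylinder(h = 367, r = 19);
translate([717, 580, 0]) cylinder(h = 367, r = 19);


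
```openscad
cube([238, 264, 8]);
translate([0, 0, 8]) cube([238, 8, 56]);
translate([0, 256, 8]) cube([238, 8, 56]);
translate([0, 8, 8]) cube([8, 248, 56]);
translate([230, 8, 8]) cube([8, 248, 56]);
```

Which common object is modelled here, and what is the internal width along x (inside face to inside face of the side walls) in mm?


An open box. The internal width is 222 mm.

A 238×264 base slab with four walls standing on it — an open box. The base is 238 mm wide and the walls are 8 mm thick, so the internal width is 238 − 2 × 8 = 222 mm.


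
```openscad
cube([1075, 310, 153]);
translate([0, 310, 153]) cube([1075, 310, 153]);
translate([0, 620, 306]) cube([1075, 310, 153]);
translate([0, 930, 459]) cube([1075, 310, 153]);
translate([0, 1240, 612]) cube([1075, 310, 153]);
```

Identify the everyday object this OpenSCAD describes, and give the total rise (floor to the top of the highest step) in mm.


A staircase. The total rise is 765 mm.

5 identical blocks, each offset up and back from the previous — a staircase. Each step is 153 mm tall and there are 5 of them, so the total rise is 5 × 153 = 765 mm.


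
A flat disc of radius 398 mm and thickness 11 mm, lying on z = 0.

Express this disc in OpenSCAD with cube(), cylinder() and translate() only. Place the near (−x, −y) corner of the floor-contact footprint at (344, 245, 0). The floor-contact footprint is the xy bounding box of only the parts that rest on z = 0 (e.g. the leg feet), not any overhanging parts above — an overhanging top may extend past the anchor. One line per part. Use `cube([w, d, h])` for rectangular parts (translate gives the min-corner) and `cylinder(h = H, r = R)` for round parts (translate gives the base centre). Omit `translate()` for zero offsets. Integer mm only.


translate([742, 643, 0]) cylinder(h = 11, r = 398);


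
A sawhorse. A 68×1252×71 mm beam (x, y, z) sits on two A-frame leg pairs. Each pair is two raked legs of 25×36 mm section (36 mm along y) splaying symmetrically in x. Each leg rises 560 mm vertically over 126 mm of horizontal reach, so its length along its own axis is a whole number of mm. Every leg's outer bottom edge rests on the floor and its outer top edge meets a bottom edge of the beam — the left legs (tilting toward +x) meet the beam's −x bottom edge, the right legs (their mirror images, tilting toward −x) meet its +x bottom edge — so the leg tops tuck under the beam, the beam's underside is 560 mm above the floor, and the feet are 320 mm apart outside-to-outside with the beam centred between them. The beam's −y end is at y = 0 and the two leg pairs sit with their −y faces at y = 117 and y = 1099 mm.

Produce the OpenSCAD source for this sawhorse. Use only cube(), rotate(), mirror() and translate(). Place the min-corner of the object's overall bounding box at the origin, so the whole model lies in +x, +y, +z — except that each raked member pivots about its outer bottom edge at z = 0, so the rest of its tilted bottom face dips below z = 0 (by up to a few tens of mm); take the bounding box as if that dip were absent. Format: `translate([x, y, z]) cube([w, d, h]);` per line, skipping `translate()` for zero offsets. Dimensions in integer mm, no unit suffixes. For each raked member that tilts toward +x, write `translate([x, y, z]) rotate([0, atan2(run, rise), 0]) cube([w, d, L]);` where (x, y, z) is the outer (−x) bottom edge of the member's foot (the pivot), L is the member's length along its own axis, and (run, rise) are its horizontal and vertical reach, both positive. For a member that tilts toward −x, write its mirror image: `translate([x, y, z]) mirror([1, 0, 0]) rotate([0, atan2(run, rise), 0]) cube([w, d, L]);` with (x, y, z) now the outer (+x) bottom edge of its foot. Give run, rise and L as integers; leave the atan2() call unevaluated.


translate([126, 0, 560]) cube([68, 1252, 71]);
translate([0, 117, 0]) rotate([0, atan2(126, 560), 0]) cube([25, 36, 574]);
translate([320, 117, 0]) mirror([1, 0, 0]) rotate([0, atan2(126, 560), 0]) cube([25, 36, 574]);
translate([0, 1099, 0]) rotate([0, atan2(126, 560), 0]) cube([25, 36, 574]);
translate([320, 1099, 0]) mirror([1, 0, 0]) rotate([0, atan2(126, 560), 0]) cube([25, 36, 574]);


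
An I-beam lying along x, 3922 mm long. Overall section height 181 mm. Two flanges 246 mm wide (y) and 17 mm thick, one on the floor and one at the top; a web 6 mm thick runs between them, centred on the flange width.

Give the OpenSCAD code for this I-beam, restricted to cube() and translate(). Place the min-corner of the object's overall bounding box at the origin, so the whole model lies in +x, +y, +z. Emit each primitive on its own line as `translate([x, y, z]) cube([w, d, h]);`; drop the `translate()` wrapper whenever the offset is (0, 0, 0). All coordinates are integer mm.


cube([3922, 246, 17]);
translate([0, 120, 17]) cube([3922, 6, 147]);
translate([0, 0, 164]) cube([3922, 246, 17]);


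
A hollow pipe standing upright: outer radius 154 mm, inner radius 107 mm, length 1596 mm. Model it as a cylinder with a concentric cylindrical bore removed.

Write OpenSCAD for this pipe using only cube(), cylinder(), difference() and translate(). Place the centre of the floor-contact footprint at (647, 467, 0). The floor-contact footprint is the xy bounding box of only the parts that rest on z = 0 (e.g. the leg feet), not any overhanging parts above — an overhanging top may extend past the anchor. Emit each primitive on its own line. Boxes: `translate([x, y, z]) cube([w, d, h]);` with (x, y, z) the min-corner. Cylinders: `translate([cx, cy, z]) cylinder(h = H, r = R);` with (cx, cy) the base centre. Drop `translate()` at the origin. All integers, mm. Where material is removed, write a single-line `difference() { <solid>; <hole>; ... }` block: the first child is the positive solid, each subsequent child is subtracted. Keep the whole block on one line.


difference() { translate([647, 467, 0]) cylinder(h = 1596, r = 154); translate([647, 467, 0]) cylinder(h = 1596, r = 107); }


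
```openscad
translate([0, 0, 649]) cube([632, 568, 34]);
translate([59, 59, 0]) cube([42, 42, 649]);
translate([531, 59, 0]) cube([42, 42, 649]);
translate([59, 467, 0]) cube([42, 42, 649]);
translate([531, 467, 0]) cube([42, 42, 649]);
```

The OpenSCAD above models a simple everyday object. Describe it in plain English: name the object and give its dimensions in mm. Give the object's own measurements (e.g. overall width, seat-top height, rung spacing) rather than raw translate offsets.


A table: top 632 mm (x) × 568 mm (y), 34 mm thick, upper face at z = 683 mm, on four 42×42 mm square legs, each inset 59 mm from the nearest pair of top edges from z = 0 to the bottom of the top.


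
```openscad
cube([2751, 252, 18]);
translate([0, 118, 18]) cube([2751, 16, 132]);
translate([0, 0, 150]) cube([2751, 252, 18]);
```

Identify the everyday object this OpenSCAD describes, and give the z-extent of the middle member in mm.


An I-beam. The web height is 132 mm.

Two wide flanges with a thin centred web — an I-beam. Overall 168 mm minus two 18 mm flanges gives a web of 168 − 2·18 = 132 mm.


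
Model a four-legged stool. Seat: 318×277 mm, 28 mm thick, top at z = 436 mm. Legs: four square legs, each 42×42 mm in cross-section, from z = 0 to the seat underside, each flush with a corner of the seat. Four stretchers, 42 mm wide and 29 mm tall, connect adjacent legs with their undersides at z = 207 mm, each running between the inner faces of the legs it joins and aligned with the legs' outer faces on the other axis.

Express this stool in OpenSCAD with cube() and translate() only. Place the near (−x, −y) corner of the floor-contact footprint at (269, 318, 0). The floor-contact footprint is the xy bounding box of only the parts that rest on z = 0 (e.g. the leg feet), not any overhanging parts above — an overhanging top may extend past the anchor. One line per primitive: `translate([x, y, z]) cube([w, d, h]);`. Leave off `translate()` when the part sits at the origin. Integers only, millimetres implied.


translate([269, 318, 408]) cube([318, 277, 28]);
translate([269, 318, 0]) cube([42, 42, 408]);
translate([545, 318, 0]) cube([42, 42, 408]);
translate([269, 553, 0]) cube([42, 42, 408]);
translate([545, 553, 0]) cube([42, 42, 408]);
translate([311, 318, 207]) cube([234, 42, 29]);
translate([311, 553, 207]) cube([234, 42, 29]);
translate([269, 360, 207]) cube([42, 193, 29]);
translate([545, 360, 207]) cube([42, 193, 29]);


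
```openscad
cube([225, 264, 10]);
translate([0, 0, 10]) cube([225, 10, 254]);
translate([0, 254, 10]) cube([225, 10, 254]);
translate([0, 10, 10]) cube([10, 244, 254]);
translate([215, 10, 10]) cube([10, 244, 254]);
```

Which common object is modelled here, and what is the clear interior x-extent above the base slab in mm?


An open box. The internal width is 205 mm.

A 225×264 base slab with four walls standing on it — an open box. The base is 225 mm wide and the walls are 10 mm thick, so the internal width is 225 − 2 × 10 = 205 mm.


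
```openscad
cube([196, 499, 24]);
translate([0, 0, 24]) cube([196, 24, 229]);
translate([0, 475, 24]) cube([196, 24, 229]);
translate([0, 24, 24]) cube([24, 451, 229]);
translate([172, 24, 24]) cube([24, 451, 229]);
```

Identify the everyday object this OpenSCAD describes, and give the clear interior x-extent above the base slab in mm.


An open box. The internal width is 148 mm.

A 196×499 base slab with four walls standing on it — an open box. The base is 196 mm wide and the walls are 24 mm thick, so the internal width is 196 − 2 × 24 = 148 mm.


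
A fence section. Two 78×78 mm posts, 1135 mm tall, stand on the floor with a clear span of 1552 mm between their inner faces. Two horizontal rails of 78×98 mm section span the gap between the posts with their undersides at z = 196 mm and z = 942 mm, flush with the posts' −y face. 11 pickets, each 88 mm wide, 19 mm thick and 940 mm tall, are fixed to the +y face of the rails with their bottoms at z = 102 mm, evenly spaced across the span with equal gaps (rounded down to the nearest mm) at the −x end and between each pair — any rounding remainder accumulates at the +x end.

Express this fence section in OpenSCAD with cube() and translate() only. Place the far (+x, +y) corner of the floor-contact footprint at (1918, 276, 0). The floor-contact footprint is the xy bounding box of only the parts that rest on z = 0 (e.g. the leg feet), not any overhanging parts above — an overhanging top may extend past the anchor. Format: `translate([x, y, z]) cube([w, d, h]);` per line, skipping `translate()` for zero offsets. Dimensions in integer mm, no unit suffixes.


translate([210, 198, 0]) cube([78, 78, 1135]);
translate([1840, 198, 0]) cube([78, 78, 1135]);
translate([288, 198, 196]) cube([1552, 78, 98]);
translate([288, 198, 942]) cube([1552, 78, 98]);
translate([336, 276, 102]) cube([88, 19, 940]);
translate([472, 276, 102]) cube([88, 19, 940]);
translate([608, 276, 102]) cube([88, 19, 940]);
translate([744, 276, 102]) cube([88, 19, 940]);
translate([880, 276, 102]) cube([88, 19, 940]);
translate([1016, 276, 102]) cube([88, 19, 940]);
translate([1152, 276, 102]) cube([88, 19, 940]);
translate([1288, 276, 102]) cube([88, 19, 940]);
translate([1424, 276, 102]) cube([88, 19, 940]);
translate([1560, 276, 102]) cube([88, 19, 940]);
translate([1696, 276, 102]) cube([88, 19, 940]);


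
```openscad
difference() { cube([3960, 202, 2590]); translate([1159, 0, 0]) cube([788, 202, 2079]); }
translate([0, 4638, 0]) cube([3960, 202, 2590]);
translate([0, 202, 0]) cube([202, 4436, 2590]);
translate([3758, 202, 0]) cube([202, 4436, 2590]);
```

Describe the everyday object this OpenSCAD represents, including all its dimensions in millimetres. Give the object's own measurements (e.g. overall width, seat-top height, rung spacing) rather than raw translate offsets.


A single room: four walls, each 2590 mm tall and 202 mm thick, enclosing an outside footprint 3960×4840 mm (x × y), no floor or roof. The front and back walls (−y and +y sides) run the full x-width; the side walls fit between their inner faces. A door opening 788 mm wide and 2079 mm tall is cut through the front wall from the floor up, its −x edge 1159 mm from the wall's −x end.


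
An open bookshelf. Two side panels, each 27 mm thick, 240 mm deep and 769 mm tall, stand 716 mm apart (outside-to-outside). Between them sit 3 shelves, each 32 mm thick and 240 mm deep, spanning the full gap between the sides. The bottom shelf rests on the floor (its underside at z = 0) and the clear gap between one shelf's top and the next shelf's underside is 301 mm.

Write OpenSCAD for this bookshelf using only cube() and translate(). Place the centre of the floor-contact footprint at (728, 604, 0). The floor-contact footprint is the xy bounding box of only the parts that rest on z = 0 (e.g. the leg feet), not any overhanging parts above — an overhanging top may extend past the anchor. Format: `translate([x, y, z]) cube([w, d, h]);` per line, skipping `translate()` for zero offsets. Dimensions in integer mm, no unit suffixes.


translate([370, 484, 0]) cube([27, 240, 769]);
translate([1059, 484, 0]) cube([27, 240, 769]);
translate([397, 484, 0]) cube([662, 240, 32]);
translate([397, 484, 333]) cube([662, 240, 32]);
translate([397, 484, 666]) cube([662, 240, 32]);


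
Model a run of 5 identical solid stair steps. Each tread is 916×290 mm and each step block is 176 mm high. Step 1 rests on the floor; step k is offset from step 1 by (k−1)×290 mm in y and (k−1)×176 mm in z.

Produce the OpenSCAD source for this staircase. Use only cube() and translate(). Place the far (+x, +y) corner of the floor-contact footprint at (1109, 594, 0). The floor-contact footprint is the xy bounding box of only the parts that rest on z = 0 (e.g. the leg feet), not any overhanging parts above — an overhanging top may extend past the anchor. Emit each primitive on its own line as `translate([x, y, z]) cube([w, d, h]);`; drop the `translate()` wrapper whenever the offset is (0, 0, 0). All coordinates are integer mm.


translate([193, 304, 0]) cube([916, 290, 176]);
translate([193, 594, 176]) cube([916, 290, 176]);
translate([193, 884, 352]) cube([916, 290, 176]);
translate([193, 1174, 528]) cube([916, 290, 176]);
translate([193, 1464, 704]) cube([916, 290, 176]);


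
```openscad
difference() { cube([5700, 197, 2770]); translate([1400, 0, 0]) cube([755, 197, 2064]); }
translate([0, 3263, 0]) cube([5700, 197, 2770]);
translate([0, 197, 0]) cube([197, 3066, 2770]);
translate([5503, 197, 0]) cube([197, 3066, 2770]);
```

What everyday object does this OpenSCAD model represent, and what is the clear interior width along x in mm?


A single room. The interior width is 5306 mm.

Four walls enclosing a rectangle with a door in the front wall — a room. Outside width 5700 minus two 197 mm walls gives 5306 mm.


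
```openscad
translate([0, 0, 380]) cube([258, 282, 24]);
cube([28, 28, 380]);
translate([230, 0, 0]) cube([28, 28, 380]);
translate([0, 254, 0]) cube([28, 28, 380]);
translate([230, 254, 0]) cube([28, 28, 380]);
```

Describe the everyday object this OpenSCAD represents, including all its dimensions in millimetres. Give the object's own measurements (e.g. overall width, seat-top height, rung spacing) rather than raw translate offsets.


A four-legged stool. The seat is a 258×282×24 mm slab whose top surface is at z = 404 mm; four square legs, each 28×28 mm in cross-section, run from the floor (z = 0) to the underside of the seat, each flush with a corner of the seat.


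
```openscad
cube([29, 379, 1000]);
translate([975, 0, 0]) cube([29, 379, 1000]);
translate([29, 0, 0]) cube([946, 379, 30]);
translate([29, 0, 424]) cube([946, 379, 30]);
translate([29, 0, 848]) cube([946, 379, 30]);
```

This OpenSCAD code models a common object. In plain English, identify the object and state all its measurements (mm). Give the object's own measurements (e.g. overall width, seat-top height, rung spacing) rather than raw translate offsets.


An open bookshelf. Two side panels, each 29 mm thick, 379 mm deep and 1000 mm tall, stand 1004 mm apart (outside-to-outside). Between them sit 3 shelves, each 30 mm thick and 379 mm deep, spanning the full gap between the sides. The bottom shelf rests on the floor (its underside at z = 0) and the clear gap between one shelf's top and the next shelf's underside is 394 mm.


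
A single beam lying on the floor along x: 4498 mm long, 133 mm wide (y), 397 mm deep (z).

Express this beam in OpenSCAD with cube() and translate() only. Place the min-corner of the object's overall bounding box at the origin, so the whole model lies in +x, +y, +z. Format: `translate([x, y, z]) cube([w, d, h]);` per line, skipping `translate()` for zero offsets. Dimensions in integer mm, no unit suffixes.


cube([4498, 133, 397]);


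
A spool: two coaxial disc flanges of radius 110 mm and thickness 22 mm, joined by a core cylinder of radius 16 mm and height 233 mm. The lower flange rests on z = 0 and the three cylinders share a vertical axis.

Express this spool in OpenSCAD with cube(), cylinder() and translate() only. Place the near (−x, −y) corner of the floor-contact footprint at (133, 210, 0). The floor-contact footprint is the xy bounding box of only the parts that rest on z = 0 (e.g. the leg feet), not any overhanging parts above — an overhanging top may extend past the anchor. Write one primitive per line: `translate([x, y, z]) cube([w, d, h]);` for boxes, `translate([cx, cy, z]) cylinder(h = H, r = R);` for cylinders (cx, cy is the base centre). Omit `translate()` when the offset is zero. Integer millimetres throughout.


translate([243, 320, 0]) cylinder(h = 22, r = 110);
translate([243, 320, 22]) cylinder(h = 233, r = 16);
translate([243, 320, 255]) cylinder(h = 22, r = 110);


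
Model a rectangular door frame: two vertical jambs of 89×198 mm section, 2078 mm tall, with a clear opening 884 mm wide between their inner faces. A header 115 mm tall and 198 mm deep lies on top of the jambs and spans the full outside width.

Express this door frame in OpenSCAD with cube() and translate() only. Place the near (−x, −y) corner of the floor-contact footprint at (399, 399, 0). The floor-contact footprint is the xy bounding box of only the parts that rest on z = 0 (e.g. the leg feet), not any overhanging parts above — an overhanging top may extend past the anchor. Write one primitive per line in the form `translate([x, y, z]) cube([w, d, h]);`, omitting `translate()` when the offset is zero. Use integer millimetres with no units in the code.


translate([399, 399, 0]) cube([89, 198, 2078]);
translate([1372, 399, 0]) cube([89, 198, 2078]);
translate([399, 399, 2078]) cube([1062, 198, 115]);


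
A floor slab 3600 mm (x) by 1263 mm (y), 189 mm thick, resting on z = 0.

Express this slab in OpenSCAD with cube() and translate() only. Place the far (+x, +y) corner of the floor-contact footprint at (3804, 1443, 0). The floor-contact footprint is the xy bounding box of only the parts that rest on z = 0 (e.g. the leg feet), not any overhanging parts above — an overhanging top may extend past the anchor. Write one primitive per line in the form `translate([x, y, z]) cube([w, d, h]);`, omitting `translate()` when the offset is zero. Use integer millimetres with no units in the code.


translate([204, 180, 0]) cube([3600, 1263, 189]);


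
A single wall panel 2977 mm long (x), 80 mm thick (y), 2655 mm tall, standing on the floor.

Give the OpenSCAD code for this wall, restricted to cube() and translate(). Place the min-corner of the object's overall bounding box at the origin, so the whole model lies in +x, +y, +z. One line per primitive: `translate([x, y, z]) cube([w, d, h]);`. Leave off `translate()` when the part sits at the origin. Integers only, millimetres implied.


cube([2977, 80, 2655]);


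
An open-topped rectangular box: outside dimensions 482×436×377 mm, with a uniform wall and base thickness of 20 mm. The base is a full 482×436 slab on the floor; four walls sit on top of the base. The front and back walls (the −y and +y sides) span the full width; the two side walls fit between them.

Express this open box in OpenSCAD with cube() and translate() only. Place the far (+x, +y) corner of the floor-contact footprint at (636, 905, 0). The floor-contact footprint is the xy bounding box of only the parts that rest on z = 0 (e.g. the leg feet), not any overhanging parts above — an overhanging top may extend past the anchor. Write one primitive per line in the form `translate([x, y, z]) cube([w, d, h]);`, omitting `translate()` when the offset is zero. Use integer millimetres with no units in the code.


translate([154, 469, 0]) cube([482, 436, 20]);
translate([154, 469, 20]) cube([482, 20, 357]);
translate([154, 885, 20]) cube([482, 20, 357]);
translate([154, 489, 20]) cube([20, 396, 357]);
translate([616, 489, 20]) cube([20, 396, 357]);


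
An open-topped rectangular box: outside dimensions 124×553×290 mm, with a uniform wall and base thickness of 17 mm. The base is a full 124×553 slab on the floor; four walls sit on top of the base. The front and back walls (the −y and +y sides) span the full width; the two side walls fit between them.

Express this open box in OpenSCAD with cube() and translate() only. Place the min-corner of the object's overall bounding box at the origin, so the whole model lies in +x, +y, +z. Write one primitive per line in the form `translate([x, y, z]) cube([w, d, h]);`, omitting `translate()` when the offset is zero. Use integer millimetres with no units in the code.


cube([124, 553, 17]);
translate([0, 0, 17]) cube([124, 17, 273]);
translate([0, 536, 17]) cube([124, 17, 273]);
translate([0, 17, 17]) cube([17, 519, 273]);
translate([107, 17, 17]) cube([17, 519, 273]);


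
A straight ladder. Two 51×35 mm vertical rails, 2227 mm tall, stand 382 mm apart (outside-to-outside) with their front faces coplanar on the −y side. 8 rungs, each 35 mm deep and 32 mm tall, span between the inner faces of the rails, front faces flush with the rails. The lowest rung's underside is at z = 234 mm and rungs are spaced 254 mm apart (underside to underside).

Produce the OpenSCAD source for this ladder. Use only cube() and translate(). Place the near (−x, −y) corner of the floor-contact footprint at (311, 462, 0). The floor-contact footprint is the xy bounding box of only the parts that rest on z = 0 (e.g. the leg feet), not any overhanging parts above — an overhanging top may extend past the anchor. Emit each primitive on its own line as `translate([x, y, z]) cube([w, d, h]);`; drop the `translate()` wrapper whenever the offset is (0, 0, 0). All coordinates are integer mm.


translate([311, 462, 0]) cube([51, 35, 2227]);
translate([642, 462, 0]) cube([51, 35, 2227]);
translate([362, 462, 234]) cube([280, 35, 32]);
translate([362, 462, 488]) cube([280, 35, 32]);
translate([362, 462, 742]) cube([280, 35, 32]);
translate([362, 462, 996]) cube([280, 35, 32]);
translate([362, 462, 1250]) cube([280, 35, 32]);
translate([362, 462, 1504]) cube([280, 35, 32]);
translate([362, 462, 1758]) cube([280, 35, 32]);
translate([362, 462, 2012]) cube([280, 35, 32]);


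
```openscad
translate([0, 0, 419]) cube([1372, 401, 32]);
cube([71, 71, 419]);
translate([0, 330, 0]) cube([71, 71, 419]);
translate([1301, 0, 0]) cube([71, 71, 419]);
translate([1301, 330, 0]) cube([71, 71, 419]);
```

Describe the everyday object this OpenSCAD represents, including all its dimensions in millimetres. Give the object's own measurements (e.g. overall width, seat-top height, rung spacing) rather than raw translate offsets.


A bench: a 1372×401 mm seat slab, 32 mm thick, top at z = 451 mm, on four 71×71 mm square legs flush with the seat corners and standing on z = 0.


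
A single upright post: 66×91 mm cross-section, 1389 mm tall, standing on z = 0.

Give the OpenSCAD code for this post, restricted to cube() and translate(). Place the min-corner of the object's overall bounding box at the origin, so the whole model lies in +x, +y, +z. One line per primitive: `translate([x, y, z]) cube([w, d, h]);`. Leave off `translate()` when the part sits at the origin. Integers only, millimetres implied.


cube([66, 91, 1389]);


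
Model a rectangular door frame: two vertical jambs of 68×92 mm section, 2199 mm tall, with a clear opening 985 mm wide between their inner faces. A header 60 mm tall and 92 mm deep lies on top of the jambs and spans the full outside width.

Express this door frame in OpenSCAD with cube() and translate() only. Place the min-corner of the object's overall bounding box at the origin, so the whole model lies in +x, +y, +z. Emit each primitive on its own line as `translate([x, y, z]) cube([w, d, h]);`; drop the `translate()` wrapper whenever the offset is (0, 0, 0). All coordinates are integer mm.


cube([68, 92, 2199]);
translate([1053, 0, 0]) cube([68, 92, 2199]);
translate([0, 0, 2199]) cube([1121, 92, 60]);


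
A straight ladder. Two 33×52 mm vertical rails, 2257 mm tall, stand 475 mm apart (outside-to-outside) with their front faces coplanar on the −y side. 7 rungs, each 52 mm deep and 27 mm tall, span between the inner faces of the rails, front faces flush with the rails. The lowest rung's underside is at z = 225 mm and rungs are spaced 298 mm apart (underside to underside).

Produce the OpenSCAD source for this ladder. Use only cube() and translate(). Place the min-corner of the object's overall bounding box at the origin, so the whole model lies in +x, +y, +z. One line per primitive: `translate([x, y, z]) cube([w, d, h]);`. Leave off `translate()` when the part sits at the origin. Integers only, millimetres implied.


cube([33, 52, 2257]);
translate([442, 0, 0]) cube([33, 52, 2257]);
translate([33, 0, 225]) cube([409, 52, 27]);
translate([33, 0, 523]) cube([409, 52, 27]);
translate([33, 0, 821]) cube([409, 52, 27]);
translate([33, 0, 1119]) cube([409, 52, 27]);
translate([33, 0, 1417]) cube([409, 52, 27]);
translate([33, 0, 1715]) cube([409, 52, 27]);
translate([33, 0, 2013]) cube([409, 52, 27]);


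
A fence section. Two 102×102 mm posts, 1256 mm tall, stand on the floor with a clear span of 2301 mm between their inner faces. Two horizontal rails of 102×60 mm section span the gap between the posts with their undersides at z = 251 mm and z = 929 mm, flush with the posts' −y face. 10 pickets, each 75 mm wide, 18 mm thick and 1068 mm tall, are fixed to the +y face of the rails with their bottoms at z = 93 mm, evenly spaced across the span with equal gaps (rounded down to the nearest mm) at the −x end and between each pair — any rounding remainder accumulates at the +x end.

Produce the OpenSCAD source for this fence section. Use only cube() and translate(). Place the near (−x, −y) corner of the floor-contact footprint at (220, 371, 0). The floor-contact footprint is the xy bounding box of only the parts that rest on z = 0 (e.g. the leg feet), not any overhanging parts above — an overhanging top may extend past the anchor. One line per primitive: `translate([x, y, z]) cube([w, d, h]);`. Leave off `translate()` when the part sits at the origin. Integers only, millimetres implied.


translate([220, 371, 0]) cube([102, 102, 1256]);
translate([2623, 371, 0]) cube([102, 102, 1256]);
translate([322, 371, 251]) cube([2301, 102, 60]);
translate([322, 371, 929]) cube([2301, 102, 60]);
translate([463, 473, 93]) cube([75, 18, 1068]);
translate([679, 473, 93]) cube([75, 18, 1068]);
translate([895, 473, 93]) cube([75, 18, 1068]);
translate([1111, 473, 93]) cube([75, 18, 1068]);
translate([1327, 473, 93]) cube([75, 18, 1068]);
translate([1543, 473, 93]) cube([75, 18, 1068]);
translate([1759, 473, 93]) cube([75, 18, 1068]);
translate([1975, 473, 93]) cube([75, 18, 1068]);
translate([2191, 473, 93]) cube([75, 18, 1068]);
translate([2407, 473, 93]) cube([75, 18, 1068]);


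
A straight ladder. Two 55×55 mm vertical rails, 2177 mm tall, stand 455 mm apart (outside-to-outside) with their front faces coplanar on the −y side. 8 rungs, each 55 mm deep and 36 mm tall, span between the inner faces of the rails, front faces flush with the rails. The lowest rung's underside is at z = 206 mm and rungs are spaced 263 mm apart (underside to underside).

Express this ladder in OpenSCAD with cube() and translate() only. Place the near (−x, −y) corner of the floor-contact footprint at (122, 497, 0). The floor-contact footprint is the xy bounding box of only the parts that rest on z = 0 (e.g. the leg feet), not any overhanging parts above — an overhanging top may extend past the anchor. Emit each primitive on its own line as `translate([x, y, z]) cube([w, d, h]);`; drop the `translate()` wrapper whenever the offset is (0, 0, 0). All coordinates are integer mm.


translate([122, 497, 0]) cube([55, 55, 2177]);
translate([522, 497, 0]) cube([55, 55, 2177]);
translate([177, 497, 206]) cube([345, 55, 36]);
translate([177, 497, 469]) cube([345, 55, 36]);
translate([177, 497, 732]) cube([345, 55, 36]);
translate([177, 497, 995]) cube([345, 55, 36]);
translate([177, 497, 1258]) cube([345, 55, 36]);
translate([177, 497, 1521]) cube([345, 55, 36]);
translate([177, 497, 1784]) cube([345, 55, 36]);
translate([177, 497, 2047]) cube([345, 55, 36]);


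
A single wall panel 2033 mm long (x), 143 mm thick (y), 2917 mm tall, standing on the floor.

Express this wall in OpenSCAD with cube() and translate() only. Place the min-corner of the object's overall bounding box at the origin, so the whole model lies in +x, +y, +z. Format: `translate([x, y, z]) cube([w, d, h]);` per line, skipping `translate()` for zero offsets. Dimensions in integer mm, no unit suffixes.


cube([2033, 143, 2917]);


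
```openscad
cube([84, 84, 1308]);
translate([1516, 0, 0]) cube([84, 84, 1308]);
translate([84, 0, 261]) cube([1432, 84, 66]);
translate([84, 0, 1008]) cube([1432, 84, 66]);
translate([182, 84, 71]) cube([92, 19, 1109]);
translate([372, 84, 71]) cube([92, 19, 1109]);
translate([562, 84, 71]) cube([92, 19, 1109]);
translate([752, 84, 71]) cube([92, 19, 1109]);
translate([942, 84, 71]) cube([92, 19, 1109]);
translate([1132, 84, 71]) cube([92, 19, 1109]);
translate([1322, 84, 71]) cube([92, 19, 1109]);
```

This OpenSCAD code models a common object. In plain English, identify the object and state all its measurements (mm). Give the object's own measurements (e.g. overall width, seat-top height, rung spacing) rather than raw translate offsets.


A fence section. Two 84×84 mm posts, 1308 mm tall, stand on the floor with a clear span of 1432 mm between their inner faces. Two horizontal rails of 84×66 mm section span the gap between the posts with their undersides at z = 261 mm and z = 1008 mm, flush with the posts' −y face. 7 pickets, each 92 mm wide, 19 mm thick and 1109 mm tall, are fixed to the +y face of the rails with their bottoms at z = 71 mm, spaced across the span with a 98 mm gap after the −x post and between neighbouring pickets, with 102 mm left before the +x post.


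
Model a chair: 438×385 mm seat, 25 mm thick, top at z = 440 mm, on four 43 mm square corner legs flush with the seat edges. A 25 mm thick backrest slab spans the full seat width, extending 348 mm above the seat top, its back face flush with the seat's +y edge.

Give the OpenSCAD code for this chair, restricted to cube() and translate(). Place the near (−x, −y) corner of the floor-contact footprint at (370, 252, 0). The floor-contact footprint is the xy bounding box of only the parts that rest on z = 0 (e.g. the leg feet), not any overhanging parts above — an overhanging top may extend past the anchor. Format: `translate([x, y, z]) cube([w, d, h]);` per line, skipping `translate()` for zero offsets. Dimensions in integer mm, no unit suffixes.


// leg_h = 440 - 25 = 415
translate([370, 252, 415]) cube([438, 385, 25]);
translate([370, 252, 0]) cube([43, 43, 415]);
translate([765, 252, 0]) cube([43, 43, 415]);
translate([370, 594, 0]) cube([43, 43, 415]);
translate([765, 594, 0]) cube([43, 43, 415]);
translate([370, 612, 440]) cube([438, 25, 348]);


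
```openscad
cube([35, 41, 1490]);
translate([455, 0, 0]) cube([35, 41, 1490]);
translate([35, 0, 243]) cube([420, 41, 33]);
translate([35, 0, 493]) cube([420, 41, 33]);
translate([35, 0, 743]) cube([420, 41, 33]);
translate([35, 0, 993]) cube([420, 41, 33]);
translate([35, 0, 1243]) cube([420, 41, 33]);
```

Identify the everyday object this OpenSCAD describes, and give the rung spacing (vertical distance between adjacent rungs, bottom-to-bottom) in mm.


A ladder. The rung spacing is 250 mm.

Two tall 35×41 posts with 5 short bars between them — a ladder. Adjacent rungs sit at z = 243 and z = 493, so the spacing is 493 − 243 = 250 mm.


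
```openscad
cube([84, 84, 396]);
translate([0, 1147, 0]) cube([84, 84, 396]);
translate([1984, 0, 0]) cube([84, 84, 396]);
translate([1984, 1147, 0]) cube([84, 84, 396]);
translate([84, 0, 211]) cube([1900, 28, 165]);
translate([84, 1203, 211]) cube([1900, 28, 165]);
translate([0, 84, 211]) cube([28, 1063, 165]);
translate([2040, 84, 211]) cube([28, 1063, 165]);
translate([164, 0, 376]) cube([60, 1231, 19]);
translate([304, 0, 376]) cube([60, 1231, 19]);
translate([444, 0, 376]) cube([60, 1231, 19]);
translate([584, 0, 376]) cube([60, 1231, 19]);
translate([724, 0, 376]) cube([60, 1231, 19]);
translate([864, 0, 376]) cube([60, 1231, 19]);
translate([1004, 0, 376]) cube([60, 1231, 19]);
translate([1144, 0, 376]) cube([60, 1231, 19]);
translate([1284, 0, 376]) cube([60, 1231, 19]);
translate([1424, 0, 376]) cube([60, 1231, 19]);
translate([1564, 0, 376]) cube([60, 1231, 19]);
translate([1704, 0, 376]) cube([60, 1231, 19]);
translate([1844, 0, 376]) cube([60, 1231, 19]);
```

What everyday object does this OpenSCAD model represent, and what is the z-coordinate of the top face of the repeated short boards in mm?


A bed frame. The slat-top height is 395 mm.

Four posts, four rails, and a row of slats — a bed frame. Slats sit on the rails at z = 211 + 165 = 376; with slat thickness 19, the top is 395 mm.


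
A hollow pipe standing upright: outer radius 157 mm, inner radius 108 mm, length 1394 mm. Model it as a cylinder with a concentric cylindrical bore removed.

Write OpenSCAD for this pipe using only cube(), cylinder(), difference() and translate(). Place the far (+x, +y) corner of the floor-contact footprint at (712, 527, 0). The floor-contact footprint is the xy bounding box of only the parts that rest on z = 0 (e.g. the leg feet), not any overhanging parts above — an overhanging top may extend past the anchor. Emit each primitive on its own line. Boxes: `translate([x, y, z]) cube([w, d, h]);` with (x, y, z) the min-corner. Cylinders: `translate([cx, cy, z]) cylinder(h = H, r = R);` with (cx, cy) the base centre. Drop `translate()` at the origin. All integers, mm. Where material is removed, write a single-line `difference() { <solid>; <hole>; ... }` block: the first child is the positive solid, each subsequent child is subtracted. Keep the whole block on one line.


difference() { translate([555, 370, 0]) cylinder(h = 1394, r = 157); translate([555, 370, 0]) cylinder(h = 1394, r = 108); }
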